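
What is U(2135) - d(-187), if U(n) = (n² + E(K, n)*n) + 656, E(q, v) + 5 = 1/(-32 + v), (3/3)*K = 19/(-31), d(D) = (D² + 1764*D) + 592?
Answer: 10183806974/2103 ≈ 4.8425e+6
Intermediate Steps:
d(D) = 592 + D² + 1764*D
K = -19/31 (K = 19/(-31) = 19*(-1/31) = -19/31 ≈ -0.61290)
E(q, v) = -5 + 1/(-32 + v)
U(n) = 656 + n² + n*(161 - 5*n)/(-32 + n) (U(n) = (n² + ((161 - 5*n)/(-32 + n))*n) + 656 = (n² + n*(161 - 5*n)/(-32 + n)) + 656 = 656 + n² + n*(161 - 5*n)/(-32 + n))
U(2135) - d(-187) = (-20992 + 2135³ - 37*2135² + 817*2135)/(-32 + 2135) - (592 + (-187)² + 1764*(-187)) = (-20992 + 9731810375 - 37*4558225 + 1744295)/2103 - (592 + 34969 - 329868) = (-20992 + 9731810375 - 168654325 + 1744295)/2103 - 1*(-294307) = (1/2103)*9564879353 + 294307 = 9564879353/2103 + 294307 = 10183806974/2103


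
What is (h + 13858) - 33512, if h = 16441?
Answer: -3213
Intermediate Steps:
(h + 13858) - 33512 = (16441 + 13858) - 33512 = 30299 - 33512 = -3213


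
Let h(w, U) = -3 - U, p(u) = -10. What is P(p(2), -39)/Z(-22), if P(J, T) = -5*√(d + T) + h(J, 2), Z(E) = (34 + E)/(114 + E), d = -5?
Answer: -115/3 - 230*I*√11/3 ≈ -38.333 - 254.27*I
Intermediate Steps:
Z(E) = (34 + E)/(114 + E)
P(J, T) = -5 - 5*√(-5 + T) (P(J, T) = -5*√(-5 + T) + (-3 - 1*2) = -5*√(-5 + T) + (-3 - 2) = -5*√(-5 + T) - 5 = -5 - 5*√(-5 + T))
P(p(2), -39)/Z(-22) = (-5 - 5*√(-5 - 39))/(((34 - 22)/(114 - 22))) = (-5 - 10*I*√11)/((12/92)) = (-5 - 10*I*√11)/(((1/92)*12)) = (-5 - 10*I*√11)/(3/23) = (-5 - 10*I*√11)*(23/3) = -115/3 - 230*I*√11/3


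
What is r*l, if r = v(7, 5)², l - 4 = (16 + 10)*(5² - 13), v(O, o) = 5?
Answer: 7900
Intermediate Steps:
l = 316 (l = 4 + (16 + 10)*(5² - 13) = 4 + 26*(25 - 13) = 4 + 26*12 = 4 + 312 = 316)
r = 25 (r = 5² = 25)
r*l = 25*316 = 7900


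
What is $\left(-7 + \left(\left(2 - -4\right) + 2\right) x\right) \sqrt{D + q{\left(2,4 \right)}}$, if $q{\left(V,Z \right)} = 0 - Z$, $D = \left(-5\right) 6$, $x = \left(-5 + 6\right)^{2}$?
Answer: $i \sqrt{34} \approx 5.8309 i$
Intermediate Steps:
$x = 1$ ($x = 1^{2} = 1$)
$D = -30$
$q{\left(V,Z \right)} = - Z$
$\left(-7 + \left(\left(2 - -4\right) + 2\right) x\right) \sqrt{D + q{\left(2,4 \right)}} = \left(-7 + \left(\left(2 - -4\right) + 2\right) 1\right) \sqrt{-30 - 4} = \left(-7 + \left(\left(2 + 4\right) + 2\right) 1\right) \sqrt{-30 - 4} = \left(-7 + \left(6 + 2\right) 1\right) \sqrt{-34} = \left(-7 + 8 \cdot 1\right) i \sqrt{34} = \left(-7 + 8\right) i \sqrt{34} = 1 i \sqrt{34} = i \sqrt{34}$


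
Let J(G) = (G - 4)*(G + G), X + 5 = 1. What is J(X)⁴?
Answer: 16777216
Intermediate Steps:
X = -4 (X = -5 + 1 = -4)
J(G) = 2*G*(-4 + G) (J(G) = (-4 + G)*(2*G) = 2*G*(-4 + G))
J(X)⁴ = (2*(-4)*(-4 - 4))⁴ = (2*(-4)*(-8))⁴ = 64⁴ = 16777216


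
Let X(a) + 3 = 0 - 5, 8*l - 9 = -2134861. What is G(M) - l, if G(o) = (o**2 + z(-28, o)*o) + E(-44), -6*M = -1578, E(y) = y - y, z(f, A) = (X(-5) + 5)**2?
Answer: 676785/2 ≈ 3.3839e+5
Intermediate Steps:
l = -533713/2 (l = 9/8 + (1/8)*(-2134861) = 9/8 - 2134861/8 = -533713/2 ≈ -2.6686e+5)
X(a) = -8 (X(a) = -3 + (0 - 5) = -3 - 5 = -8)
z(f, A) = 9 (z(f, A) = (-8 + 5)**2 = (-3)**2 = 9)
E(y) = 0
M = 263 (M = -1/6*(-1578) = 263)
G(o) = o**2 + 9*o (G(o) = (o**2 + 9*o) + 0 = o**2 + 9*o)
G(M) - l = 263*(9 + 263) - 1*(-533713/2) = 263*272 + 533713/2 = 71536 + 533713/2 = 676785/2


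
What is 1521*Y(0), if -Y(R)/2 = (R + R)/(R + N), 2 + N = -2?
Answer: 0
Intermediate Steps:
N = -4 (N = -2 - 2 = -4)
Y(R) = -4*R/(-4 + R) (Y(R) = -2*(R + R)/(R - 4) = -2*2*R/(-4 + R) = -4*R/(-4 + R))
1521*Y(0) = 1521*(-4*0/(-4 + 0)) = 1521*(-4*0/(-4)) = 1521*(-4*0*(-1/4)) = 1521*0 = 0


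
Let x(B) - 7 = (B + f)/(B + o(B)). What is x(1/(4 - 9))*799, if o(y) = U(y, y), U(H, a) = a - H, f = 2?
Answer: -1598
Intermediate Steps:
o(y) = 0 (o(y) = y - y = 0)
x(B) = 7 + (2 + B)/B (x(B) = 7 + (B + 2)/(B + 0) = 7 + (2 + B)/B)
x(1/(4 - 9))*799 = (8 + 2/(1/(4 - 9)))*799 = (8 + 2/(1/(-5)))*799 = (8 + 2/(-1/5))*799 = (8 + 2*(-5))*799 = (8 - 10)*799 = -2*799 = -1598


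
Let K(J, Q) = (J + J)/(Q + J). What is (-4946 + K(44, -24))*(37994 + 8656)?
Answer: -230525640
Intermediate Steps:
K(J, Q) = 2*J/(J + Q) (K(J, Q) = (2*J)/(J + Q) = 2*J/(J + Q))
(-4946 + K(44, -24))*(37994 + 8656) = (-4946 + 2*44/(44 - 24))*(37994 + 8656) = (-4946 + 2*44/20)*46650 = (-4946 + 2*44*(1/20))*46650 = (-4946 + 22/5)*46650 = -24708/5*46650 = -230525640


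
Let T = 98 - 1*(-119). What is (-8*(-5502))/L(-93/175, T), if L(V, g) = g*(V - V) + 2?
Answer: 22008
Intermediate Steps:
T = 217 (T = 98 + 119 = 217)
L(V, g) = 2 (L(V, g) = g*0 + 2 = 0 + 2 = 2)
(-8*(-5502))/L(-93/175, T) = -8*(-5502)/2 = 44016*(½) = 22008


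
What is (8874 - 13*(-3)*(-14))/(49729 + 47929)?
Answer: 4164/48829 ≈ 0.085277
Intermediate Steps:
(8874 - 13*(-3)*(-14))/(49729 + 47929) = (8874 + 39*(-14))/97658 = (8874 - 546)*(1/97658) = 8328*(1/97658) = 4164/48829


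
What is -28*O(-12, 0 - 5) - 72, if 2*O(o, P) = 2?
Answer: -100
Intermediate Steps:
O(o, P) = 1 (O(o, P) = (½)*2 = 1)
-28*O(-12, 0 - 5) - 72 = -28*1 - 72 = -28 - 72 = -100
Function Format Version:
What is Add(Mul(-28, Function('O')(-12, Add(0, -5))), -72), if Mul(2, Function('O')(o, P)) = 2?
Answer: -100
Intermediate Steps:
Function('O')(o, P) = 1 (Function('O')(o, P) = Mul(Rational(1, 2), 2) = 1)
Add(Mul(-28, Function('O')(-12, Add(0, -5))), -72) = Add(Mul(-28, 1), -72) = Add(-28, -72) = -100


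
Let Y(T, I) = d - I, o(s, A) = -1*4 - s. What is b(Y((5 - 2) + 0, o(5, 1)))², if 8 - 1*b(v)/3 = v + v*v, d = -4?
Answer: 4356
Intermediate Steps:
o(s, A) = -4 - s
Y(T, I) = -4 - I
b(v) = 24 - 3*v - 3*v² (b(v) = 24 - 3*(v + v*v) = 24 - 3*(v + v²) = 24 + (-3*v - 3*v²) = 24 - 3*v - 3*v²)
b(Y((5 - 2) + 0, o(5, 1)))² = (24 - 3*(-4 - (-4 - 1*5)) - 3*(-4 - (-4 - 1*5))²)² = (24 - 3*(-4 - (-4 - 5)) - 3*(-4 - (-4 - 5))²)² = (24 - 3*(-4 - 1*(-9)) - 3*(-4 - 1*(-9))²)² = (24 - 3*(-4 + 9) - 3*(-4 + 9)²)² = (24 - 3*5 - 3*5²)² = (24 - 15 - 3*25)² = (24 - 15 - 75)² = (-66)² = 4356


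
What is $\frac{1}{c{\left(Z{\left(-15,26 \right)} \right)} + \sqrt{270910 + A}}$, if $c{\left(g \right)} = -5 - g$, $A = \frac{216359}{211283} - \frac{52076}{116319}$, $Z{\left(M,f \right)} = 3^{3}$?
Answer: $\frac{786439272864}{6632793838769435} + \frac{\sqrt{163627535592985785607640991}}{6632793838769435} \approx 0.0020471$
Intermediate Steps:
$Z{\left(M,f \right)} = 27$
$A = \frac{14163889013}{24576227277}$ ($A = 216359 \cdot \frac{1}{211283} - \frac{52076}{116319} = \frac{216359}{211283} - \frac{52076}{116319} = \frac{14163889013}{24576227277} \approx 0.57632$)
$\frac{1}{c{\left(Z{\left(-15,26 \right)} \right)} + \sqrt{270910 + A}} = \frac{1}{\left(-5 - 27\right) + \sqrt{270910 + \frac{14163889013}{24576227277}}} = \frac{1}{\left(-5 - 27\right) + \sqrt{\frac{6657959895501083}{24576227277}}} = \frac{1}{-32 + \frac{\sqrt{163627535592985785607640991}}{24576227277}}$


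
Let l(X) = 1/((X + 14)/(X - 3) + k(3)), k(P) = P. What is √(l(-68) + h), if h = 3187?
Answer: 10*√2272170/267 ≈ 56.456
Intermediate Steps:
l(X) = 1/(3 + (14 + X)/(-3 + X)) (l(X) = 1/((X + 14)/(X - 3) + 3) = 1/((14 + X)/(-3 + X) + 3) = 1/(3 + (14 + X)/(-3 + X)))
√(l(-68) + h) = √((-3 - 68)/(5 + 4*(-68)) + 3187) = √(-71/(5 - 272) + 3187) = √(-71/(-267) + 3187) = √(-1/267*(-71) + 3187) = √(71/267 + 3187) = √(851000/267) = 10*√2272170/267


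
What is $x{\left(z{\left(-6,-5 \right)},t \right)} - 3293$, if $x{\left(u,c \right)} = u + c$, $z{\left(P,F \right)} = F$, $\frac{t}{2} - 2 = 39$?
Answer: $-3216$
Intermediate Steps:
$t = 82$ ($t = 4 + 2 \cdot 39 = 4 + 78 = 82$)
$x{\left(u,c \right)} = c + u$
$x{\left(z{\left(-6,-5 \right)},t \right)} - 3293 = \left(82 - 5\right) - 3293 = 77 - 3293 = -3216$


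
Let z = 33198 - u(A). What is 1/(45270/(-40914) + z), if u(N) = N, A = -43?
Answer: 2273/75554278 ≈ 3.0084e-5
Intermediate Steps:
z = 33241 (z = 33198 - 1*(-43) = 33198 + 43 = 33241)
1/(45270/(-40914) + z) = 1/(45270/(-40914) + 33241) = 1/(45270*(-1/40914) + 33241) = 1/(-2515/2273 + 33241) = 1/(75554278/2273) = 2273/75554278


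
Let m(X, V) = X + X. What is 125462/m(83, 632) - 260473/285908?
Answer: 17913675489/23730364 ≈ 754.88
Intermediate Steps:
m(X, V) = 2*X
125462/m(83, 632) - 260473/285908 = 125462/((2*83)) - 260473/285908 = 125462/166 - 260473*1/285908 = 125462*(1/166) - 260473/285908 = 62731/83 - 260473/285908 = 17913675489/23730364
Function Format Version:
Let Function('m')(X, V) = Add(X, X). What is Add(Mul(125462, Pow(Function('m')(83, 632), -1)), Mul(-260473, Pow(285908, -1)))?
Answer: Rational(17913675489, 23730364) ≈ 754.88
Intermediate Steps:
Function('m')(X, V) = Mul(2, X)
Add(Mul(125462, Pow(Function('m')(83, 632), -1)), Mul(-260473, Pow(285908, -1))) = Add(Mul(125462, Pow(Mul(2, 83), -1)), Mul(-260473, Pow(285908, -1))) = Add(Mul(125462, Pow(166, -1)), Mul(-260473, Rational(1, 285908))) = Add(Mul(125462, Rational(1, 166)), Rational(-260473, 285908)) = Add(Rational(62731, 83), Rational(-260473, 285908)) = Rational(17913675489, 23730364)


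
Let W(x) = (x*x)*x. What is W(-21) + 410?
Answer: -8851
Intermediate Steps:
W(x) = x³ (W(x) = x²*x = x³)
W(-21) + 410 = (-21)³ + 410 = -9261 + 410 = -8851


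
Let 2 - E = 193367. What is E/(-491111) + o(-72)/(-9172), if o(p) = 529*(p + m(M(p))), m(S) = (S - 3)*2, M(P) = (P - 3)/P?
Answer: 257958247369/54053641104 ≈ 4.7723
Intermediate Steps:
E = -193365 (E = 2 - 1*193367 = 2 - 193367 = -193365)
M(P) = (-3 + P)/P
m(S) = -6 + 2*S (m(S) = (-3 + S)*2 = -6 + 2*S)
o(p) = -3174 + 529*p + 1058*(-3 + p)/p (o(p) = 529*(p + (-6 + 2*((-3 + p)/p))) = 529*(p + (-6 + 2*(-3 + p)/p)) = 529*(-6 + p + 2*(-3 + p)/p) = -3174 + 529*p + 1058*(-3 + p)/p)
E/(-491111) + o(-72)/(-9172) = -193365/(-491111) + (-2116 - 3174/(-72) + 529*(-72))/(-9172) = -193365*(-1/491111) + (-2116 - 3174*(-1/72) - 38088)*(-1/9172) = 193365/491111 + (-2116 + 529/12 - 38088)*(-1/9172) = 193365/491111 - 481919/12*(-1/9172) = 193365/491111 + 481919/110064 = 257958247369/54053641104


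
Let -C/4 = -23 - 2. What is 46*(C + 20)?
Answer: 5520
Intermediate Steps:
C = 100 (C = -4*(-23 - 2) = -4*(-25) = 100)
46*(C + 20) = 46*(100 + 20) = 46*120 = 5520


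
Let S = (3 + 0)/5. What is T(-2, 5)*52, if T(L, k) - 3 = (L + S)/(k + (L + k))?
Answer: 1469/10 ≈ 146.90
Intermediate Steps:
S = 3/5 (S = 3*(1/5) = 3/5 ≈ 0.60000)
T(L, k) = 3 + (3/5 + L)/(L + 2*k) (T(L, k) = 3 + (L + 3/5)/(k + (L + k)) = 3 + (3/5 + L)/(L + 2*k))
T(-2, 5)*52 = ((3 + 20*(-2) + 30*5)/(5*(-2 + 2*5)))*52 = ((3 - 40 + 150)/(5*(-2 + 10)))*52 = ((1/5)*113/8)*52 = ((1/5)*(1/8)*113)*52 = (113/40)*52 = 1469/10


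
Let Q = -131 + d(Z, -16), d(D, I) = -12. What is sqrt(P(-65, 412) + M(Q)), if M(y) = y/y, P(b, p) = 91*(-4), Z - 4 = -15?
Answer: 11*I*sqrt(3) ≈ 19.053*I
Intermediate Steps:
Z = -11 (Z = 4 - 15 = -11)
P(b, p) = -364
Q = -143 (Q = -131 - 12 = -143)
M(y) = 1
sqrt(P(-65, 412) + M(Q)) = sqrt(-364 + 1) = sqrt(-363) = 11*I*sqrt(3)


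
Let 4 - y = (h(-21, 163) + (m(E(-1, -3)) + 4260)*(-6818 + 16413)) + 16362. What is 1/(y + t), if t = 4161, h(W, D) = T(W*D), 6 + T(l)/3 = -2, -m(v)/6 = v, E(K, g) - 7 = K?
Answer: -1/40541453 ≈ -2.4666e-8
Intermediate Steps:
E(K, g) = 7 + K
m(v) = -6*v
T(l) = -24 (T(l) = -18 + 3*(-2) = -18 - 6 = -24)
h(W, D) = -24
y = -40545614 (y = 4 - ((-24 + (-6*(7 - 1) + 4260)*(-6818 + 16413)) + 16362) = 4 - ((-24 + (-6*6 + 4260)*9595) + 16362) = 4 - ((-24 + (-36 + 4260)*9595) + 16362) = 4 - ((-24 + 4224*9595) + 16362) = 4 - ((-24 + 40529280) + 16362) = 4 - (40529256 + 16362) = 4 - 1*40545618 = 4 - 40545618 = -40545614)
1/(y + t) = 1/(-40545614 + 4161) = 1/(-40541453) = -1/40541453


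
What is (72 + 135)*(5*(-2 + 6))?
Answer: 4140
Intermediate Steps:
(72 + 135)*(5*(-2 + 6)) = 207*(5*4) = 207*20 = 4140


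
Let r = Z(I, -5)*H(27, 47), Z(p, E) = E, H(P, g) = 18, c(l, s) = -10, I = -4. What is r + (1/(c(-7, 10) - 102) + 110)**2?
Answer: 150628801/12544 ≈ 12008.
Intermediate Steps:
r = -90 (r = -5*18 = -90)
r + (1/(c(-7, 10) - 102) + 110)**2 = -90 + (1/(-10 - 102) + 110)**2 = -90 + (1/(-112) + 110)**2 = -90 + (-1/112 + 110)**2 = -90 + (12319/112)**2 = -90 + 151757761/12544 = 150628801/12544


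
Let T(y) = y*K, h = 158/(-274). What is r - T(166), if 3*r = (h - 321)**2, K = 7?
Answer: 1875502402/56307 ≈ 33309.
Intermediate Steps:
h = -79/137 (h = 158*(-1/274) = -79/137 ≈ -0.57664)
T(y) = 7*y (T(y) = y*7 = 7*y)
r = 1940931136/56307 (r = (-79/137 - 321)**2/3 = (-44056/137)**2/3 = (1/3)*(1940931136/18769) = 1940931136/56307 ≈ 34471.)
r - T(166) = 1940931136/56307 - 7*166 = 1940931136/56307 - 1*1162 = 1940931136/56307 - 1162 = 1875502402/56307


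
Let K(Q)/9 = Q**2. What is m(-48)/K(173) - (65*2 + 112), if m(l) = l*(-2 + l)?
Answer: -21727654/89787 ≈ -241.99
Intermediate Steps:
K(Q) = 9*Q**2
m(-48)/K(173) - (65*2 + 112) = (-48*(-2 - 48))/((9*173**2)) - (65*2 + 112) = (-48*(-50))/((9*29929)) - (130 + 112) = 2400/269361 - 1*242 = 2400*(1/269361) - 242 = 800/89787 - 242 = -21727654/89787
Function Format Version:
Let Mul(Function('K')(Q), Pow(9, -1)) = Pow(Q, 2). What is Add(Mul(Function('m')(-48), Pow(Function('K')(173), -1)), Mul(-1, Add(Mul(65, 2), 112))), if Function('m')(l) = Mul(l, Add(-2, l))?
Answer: Rational(-21727654, 89787) ≈ -241.99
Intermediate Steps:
Function('K')(Q) = Mul(9, Pow(Q, 2))
Add(Mul(Function('m')(-48), Pow(Function('K')(173), -1)), Mul(-1, Add(Mul(65, 2), 112))) = Add(Mul(Mul(-48, Add(-2, -48)), Pow(Mul(9, Pow(173, 2)), -1)), Mul(-1, Add(Mul(65, 2), 112))) = Add(Mul(Mul(-48, -50), Pow(Mul(9, 29929), -1)), Mul(-1, Add(130, 112))) = Add(Mul(2400, Pow(269361, -1)), Mul(-1, 242)) = Add(Mul(2400, Rational(1, 269361)), -242) = Add(Rational(800, 89787), -242) = Rational(-21727654, 89787)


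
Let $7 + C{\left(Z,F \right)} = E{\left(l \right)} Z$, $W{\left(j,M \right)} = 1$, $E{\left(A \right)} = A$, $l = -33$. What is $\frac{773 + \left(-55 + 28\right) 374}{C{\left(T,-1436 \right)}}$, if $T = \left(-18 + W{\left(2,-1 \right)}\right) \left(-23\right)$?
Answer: $\frac{1865}{2582} \approx 0.72231$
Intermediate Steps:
$T = 391$ ($T = \left(-18 + 1\right) \left(-23\right) = \left(-17\right) \left(-23\right) = 391$)
$C{\left(Z,F \right)} = -7 - 33 Z$
$\frac{773 + \left(-55 + 28\right) 374}{C{\left(T,-1436 \right)}} = \frac{773 + \left(-55 + 28\right) 374}{-7 - 12903} = \frac{773 - 10098}{-7 - 12903} = \frac{773 - 10098}{-12910} = \left(-9325\right) \left(- \frac{1}{12910}\right) = \frac{1865}{2582}$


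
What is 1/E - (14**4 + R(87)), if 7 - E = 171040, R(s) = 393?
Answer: -6637619698/171033 ≈ -38809.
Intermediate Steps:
E = -171033 (E = 7 - 1*171040 = 7 - 171040 = -171033)
1/E - (14**4 + R(87)) = 1/(-171033) - (14**4 + 393) = -1/171033 - (38416 + 393) = -1/171033 - 1*38809 = -1/171033 - 38809 = -6637619698/171033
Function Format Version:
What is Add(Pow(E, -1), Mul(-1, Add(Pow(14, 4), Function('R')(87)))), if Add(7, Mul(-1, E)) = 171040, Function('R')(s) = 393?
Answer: Rational(-6637619698, 171033) ≈ -38809.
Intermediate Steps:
E = -171033 (E = Add(7, Mul(-1, 171040)) = Add(7, -171040) = -171033)
Add(Pow(E, -1), Mul(-1, Add(Pow(14, 4), Function('R')(87)))) = Add(Pow(-171033, -1), Mul(-1, Add(Pow(14, 4), 393))) = Add(Rational(-1, 171033), Mul(-1, Add(38416, 393))) = Add(Rational(-1, 171033), Mul(-1, 38809)) = Add(Rational(-1, 171033), -38809) = Rational(-6637619698, 171033)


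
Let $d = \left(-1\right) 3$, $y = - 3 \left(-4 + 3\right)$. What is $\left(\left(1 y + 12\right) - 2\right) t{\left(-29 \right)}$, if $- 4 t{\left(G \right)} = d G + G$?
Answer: $- \frac{377}{2} \approx -188.5$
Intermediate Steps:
$y = 3$ ($y = \left(-3\right) \left(-1\right) = 3$)
$d = -3$
$t{\left(G \right)} = \frac{G}{2}$ ($t{\left(G \right)} = - \frac{- 3 G + G}{4} = - \frac{\left(-2\right) G}{4} = \frac{G}{2}$)
$\left(\left(1 y + 12\right) - 2\right) t{\left(-29 \right)} = \left(\left(1 \cdot 3 + 12\right) - 2\right) \frac{1}{2} \left(-29\right) = \left(\left(3 + 12\right) - 2\right) \left(- \frac{29}{2}\right) = \left(15 - 2\right) \left(- \frac{29}{2}\right) = 13 \left(- \frac{29}{2}\right) = - \frac{377}{2}$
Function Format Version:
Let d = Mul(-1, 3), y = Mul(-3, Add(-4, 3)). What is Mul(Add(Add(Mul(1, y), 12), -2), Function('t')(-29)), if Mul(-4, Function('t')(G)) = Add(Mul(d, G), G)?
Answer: Rational(-377, 2) ≈ -188.50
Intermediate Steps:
y = 3 (y = Mul(-3, -1) = 3)
d = -3
Function('t')(G) = Mul(Rational(1, 2), G) (Function('t')(G) = Mul(Rational(-1, 4), Add(Mul(-3, G), G)) = Mul(Rational(-1, 4), Mul(-2, G)) = Mul(Rational(1, 2), G))
Mul(Add(Add(Mul(1, y), 12), -2), Function('t')(-29)) = Mul(Add(Add(Mul(1, 3), 12), -2), Mul(Rational(1, 2), -29)) = Mul(Add(Add(3, 12), -2), Rational(-29, 2)) = Mul(Add(15, -2), Rational(-29, 2)) = Mul(13, Rational(-29, 2)) = Rational(-377, 2)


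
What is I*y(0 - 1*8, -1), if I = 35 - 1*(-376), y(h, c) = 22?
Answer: 9042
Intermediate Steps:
I = 411 (I = 35 + 376 = 411)
I*y(0 - 1*8, -1) = 411*22 = 9042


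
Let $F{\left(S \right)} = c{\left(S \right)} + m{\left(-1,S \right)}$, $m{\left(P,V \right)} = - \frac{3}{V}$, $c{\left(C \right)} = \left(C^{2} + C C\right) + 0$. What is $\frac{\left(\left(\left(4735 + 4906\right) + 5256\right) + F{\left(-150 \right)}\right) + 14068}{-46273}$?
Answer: $- \frac{3698251}{2313650} \approx -1.5984$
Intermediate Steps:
$c{\left(C \right)} = 2 C^{2}$ ($c{\left(C \right)} = \left(C^{2} + C^{2}\right) + 0 = 2 C^{2} + 0 = 2 C^{2}$)
$F{\left(S \right)} = - \frac{3}{S} + 2 S^{2}$ ($F{\left(S \right)} = 2 S^{2} - \frac{3}{S} = - \frac{3}{S} + 2 S^{2}$)
$\frac{\left(\left(\left(4735 + 4906\right) + 5256\right) + F{\left(-150 \right)}\right) + 14068}{-46273} = \frac{\left(\left(\left(4735 + 4906\right) + 5256\right) + \frac{-3 + 2 \left(-150\right)^{3}}{-150}\right) + 14068}{-46273} = \left(\left(\left(9641 + 5256\right) - \frac{-3 + 2 \left(-3375000\right)}{150}\right) + 14068\right) \left(- \frac{1}{46273}\right) = \left(\left(14897 - \frac{-3 - 6750000}{150}\right) + 14068\right) \left(- \frac{1}{46273}\right) = \left(\left(14897 - - \frac{2250001}{50}\right) + 14068\right) \left(- \frac{1}{46273}\right) = \left(\left(14897 + \frac{2250001}{50}\right) + 14068\right) \left(- \frac{1}{46273}\right) = \left(\frac{2994851}{50} + 14068\right) \left(- \frac{1}{46273}\right) = \frac{3698251}{50} \left(- \frac{1}{46273}\right) = - \frac{3698251}{2313650}$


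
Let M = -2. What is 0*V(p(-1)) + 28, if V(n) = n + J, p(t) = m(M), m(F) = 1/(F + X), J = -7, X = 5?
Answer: 28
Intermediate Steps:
m(F) = 1/(5 + F) (m(F) = 1/(F + 5) = 1/(5 + F))
p(t) = 1/3 (p(t) = 1/(5 - 2) = 1/3)
V(n) = -7 + n (V(n) = n - 7 = -7 + n)
0*V(p(-1)) + 28 = 0*(-7 + 1/3) + 28 = 0*(-20/3) + 28 = 0 + 28 = 28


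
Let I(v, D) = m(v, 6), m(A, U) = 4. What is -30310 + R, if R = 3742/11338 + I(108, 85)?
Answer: -171802843/5669 ≈ -30306.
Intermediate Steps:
I(v, D) = 4
R = 24547/5669 (R = 3742/11338 + 4 = 3742*(1/11338) + 4 = 1871/5669 + 4 = 24547/5669 ≈ 4.3300)
-30310 + R = -30310 + 24547/5669 = -171802843/5669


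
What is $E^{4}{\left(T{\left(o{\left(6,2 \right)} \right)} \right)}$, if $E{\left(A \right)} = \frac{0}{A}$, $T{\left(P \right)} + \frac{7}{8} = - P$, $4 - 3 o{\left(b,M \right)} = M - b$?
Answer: $0$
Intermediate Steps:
$o{\left(b,M \right)} = \frac{4}{3} - \frac{M}{3} + \frac{b}{3}$ ($o{\left(b,M \right)} = \frac{4}{3} - \frac{M - b}{3} = \frac{4}{3} - \left(- \frac{b}{3} + \frac{M}{3}\right) = \frac{4}{3} - \frac{M}{3} + \frac{b}{3}$)
$T{\left(P \right)} = - \frac{7}{8} - P$
$E{\left(A \right)} = 0$
$E^{4}{\left(T{\left(o{\left(6,2 \right)} \right)} \right)} = 0^{4} = 0$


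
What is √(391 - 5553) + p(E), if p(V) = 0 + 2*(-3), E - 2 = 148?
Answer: -6 + I*√5162 ≈ -6.0 + 71.847*I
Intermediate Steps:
E = 150 (E = 2 + 148 = 150)
p(V) = -6 (p(V) = 0 - 6 = -6)
√(391 - 5553) + p(E) = √(391 - 5553) - 6 = √(-5162) - 6 = I*√5162 - 6 = -6 + I*√5162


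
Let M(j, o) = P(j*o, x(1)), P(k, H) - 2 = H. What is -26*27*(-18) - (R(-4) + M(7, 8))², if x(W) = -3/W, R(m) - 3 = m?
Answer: 12632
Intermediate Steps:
R(m) = 3 + m
P(k, H) = 2 + H
M(j, o) = -1 (M(j, o) = 2 - 3/1 = 2 - 3*1 = 2 - 3 = -1)
-26*27*(-18) - (R(-4) + M(7, 8))² = -26*27*(-18) - ((3 - 4) - 1)² = -702*(-18) - (-1 - 1)² = 12636 - 1*(-2)² = 12636 - 1*4 = 12636 - 4 = 12632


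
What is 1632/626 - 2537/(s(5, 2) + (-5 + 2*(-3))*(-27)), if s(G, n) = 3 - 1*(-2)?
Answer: -547649/94526 ≈ -5.7936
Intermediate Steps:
s(G, n) = 5 (s(G, n) = 3 + 2 = 5)
1632/626 - 2537/(s(5, 2) + (-5 + 2*(-3))*(-27)) = 1632/626 - 2537/(5 + (-5 + 2*(-3))*(-27)) = 1632*(1/626) - 2537/(5 + (-5 - 6)*(-27)) = 816/313 - 2537/(5 - 11*(-27)) = 816/313 - 2537/(5 + 297) = 816/313 - 2537/302 = -547649/94526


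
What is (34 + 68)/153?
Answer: ⅔ ≈ 0.66667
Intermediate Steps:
(34 + 68)/153 = 102*(1/153) = ⅔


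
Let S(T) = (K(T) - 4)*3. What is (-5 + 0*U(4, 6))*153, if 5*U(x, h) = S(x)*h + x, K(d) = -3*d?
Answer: -765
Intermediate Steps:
S(T) = -12 - 9*T (S(T) = (-3*T - 4)*3 = (-4 - 3*T)*3 = -12 - 9*T)
U(x, h) = x/5 + h*(-12 - 9*x)/5 (U(x, h) = ((-12 - 9*x)*h + x)/5 = (h*(-12 - 9*x) + x)/5 = (x + h*(-12 - 9*x))/5 = x/5 + h*(-12 - 9*x)/5)
(-5 + 0*U(4, 6))*153 = (-5 + 0*(-12/5*6 + (⅕)*4 - 9/5*6*4))*153 = (-5 + 0*(-72/5 + ⅘ - 216/5))*153 = (-5 + 0*(-284/5))*153 = (-5 + 0)*153 = -5*153 = -765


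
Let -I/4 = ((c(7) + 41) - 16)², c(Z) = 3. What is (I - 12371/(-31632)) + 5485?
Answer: 74315939/31632 ≈ 2349.4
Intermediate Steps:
I = -3136 (I = -4*((3 + 41) - 16)² = -4*(44 - 16)² = -4*28² = -4*784 = -3136)
(I - 12371/(-31632)) + 5485 = (-3136 - 12371/(-31632)) + 5485 = (-3136 - 12371*(-1/31632)) + 5485 = (-3136 + 12371/31632) + 5485 = -99185581/31632 + 5485 = 74315939/31632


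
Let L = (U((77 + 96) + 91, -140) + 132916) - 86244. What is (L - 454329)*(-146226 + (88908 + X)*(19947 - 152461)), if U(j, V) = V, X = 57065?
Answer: 7888267084677356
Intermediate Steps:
L = 46532 (L = (-140 + 132916) - 86244 = 132776 - 86244 = 46532)
(L - 454329)*(-146226 + (88908 + X)*(19947 - 152461)) = (46532 - 454329)*(-146226 + (88908 + 57065)*(19947 - 152461)) = -407797*(-146226 + 145973*(-132514)) = -407797*(-146226 - 19343466122) = -407797*(-19343612348) = 7888267084677356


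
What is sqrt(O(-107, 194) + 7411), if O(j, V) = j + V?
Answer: sqrt(7498) ≈ 86.591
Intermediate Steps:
O(j, V) = V + j
sqrt(O(-107, 194) + 7411) = sqrt((194 - 107) + 7411) = sqrt(87 + 7411) = sqrt(7498)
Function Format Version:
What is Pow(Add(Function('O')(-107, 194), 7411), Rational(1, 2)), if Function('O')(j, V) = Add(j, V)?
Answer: Pow(7498, Rational(1, 2)) ≈ 86.591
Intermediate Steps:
Function('O')(j, V) = Add(V, j)
Pow(Add(Function('O')(-107, 194), 7411), Rational(1, 2)) = Pow(Add(Add(194, -107), 7411), Rational(1, 2)) = Pow(Add(87, 7411), Rational(1, 2)) = Pow(7498, Rational(1, 2))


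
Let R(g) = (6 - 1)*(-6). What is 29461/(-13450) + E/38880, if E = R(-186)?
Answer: -19097453/8715600 ≈ -2.1912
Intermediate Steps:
R(g) = -30 (R(g) = 5*(-6) = -30)
E = -30
29461/(-13450) + E/38880 = 29461/(-13450) - 30/38880 = 29461*(-1/13450) - 30*1/38880 = -29461/13450 - 1/1296 = -19097453/8715600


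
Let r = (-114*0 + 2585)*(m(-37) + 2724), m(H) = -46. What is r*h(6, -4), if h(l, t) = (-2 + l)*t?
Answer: -110762080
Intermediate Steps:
h(l, t) = t*(-2 + l)
r = 6922630 (r = (-114*0 + 2585)*(-46 + 2724) = (0 + 2585)*2678 = 2585*2678 = 6922630)
r*h(6, -4) = 6922630*(-4*(-2 + 6)) = 6922630*(-4*4) = 6922630*(-16) = -110762080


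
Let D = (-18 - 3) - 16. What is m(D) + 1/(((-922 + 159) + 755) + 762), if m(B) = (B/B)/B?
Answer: -717/27898 ≈ -0.025701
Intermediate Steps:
D = -37 (D = -21 - 16 = -37)
m(B) = 1/B
m(D) + 1/(((-922 + 159) + 755) + 762) = 1/(-37) + 1/(((-922 + 159) + 755) + 762) = -1/37 + 1/((-763 + 755) + 762) = -1/37 + 1/(-8 + 762) = -1/37 + 1/754 = -717/27898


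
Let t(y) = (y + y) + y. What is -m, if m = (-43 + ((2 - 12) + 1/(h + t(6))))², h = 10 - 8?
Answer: -1121481/400 ≈ -2803.7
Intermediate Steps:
h = 2
t(y) = 3*y (t(y) = 2*y + y = 3*y)
m = 1121481/400 (m = (-43 + ((2 - 12) + 1/(2 + 3*6)))² = (-43 + (-10 + 1/(2 + 18)))² = (-43 + (-10 + 1/20))² = (-43 - 199/20)² = (-1059/20)² = 1121481/400 ≈ 2803.7)
-m = -1*1121481/400 = -1121481/400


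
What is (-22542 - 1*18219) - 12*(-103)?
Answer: -39525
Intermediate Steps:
(-22542 - 1*18219) - 12*(-103) = (-22542 - 18219) + 1236 = -40761 + 1236 = -39525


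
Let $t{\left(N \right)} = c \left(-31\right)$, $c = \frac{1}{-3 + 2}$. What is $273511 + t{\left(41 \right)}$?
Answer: $273542$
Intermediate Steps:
$c = -1$ ($c = \frac{1}{-1} = -1$)
$t{\left(N \right)} = 31$ ($t{\left(N \right)} = \left(-1\right) \left(-31\right) = 31$)
$273511 + t{\left(41 \right)} = 273511 + 31 = 273542$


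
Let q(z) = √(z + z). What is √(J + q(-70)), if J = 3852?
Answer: √(3852 + 2*I*√35) ≈ 62.065 + 0.09532*I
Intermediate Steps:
q(z) = √2*√z (q(z) = √(2*z) = √2*√z)
√(J + q(-70)) = √(3852 + √2*√(-70)) = √(3852 + √2*(I*√70)) = √(3852 + 2*I*√35)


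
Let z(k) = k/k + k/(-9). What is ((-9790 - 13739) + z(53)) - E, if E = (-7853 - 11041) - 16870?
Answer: 110071/9 ≈ 12230.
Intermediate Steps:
z(k) = 1 - k/9 (z(k) = 1 + k*(-⅑) = 1 - k/9)
E = -35764 (E = -18894 - 16870 = -35764)
((-9790 - 13739) + z(53)) - E = ((-9790 - 13739) + (1 - ⅑*53)) - 1*(-35764) = (-23529 + (1 - 53/9)) + 35764 = (-23529 - 44/9) + 35764 = -211805/9 + 35764 = 110071/9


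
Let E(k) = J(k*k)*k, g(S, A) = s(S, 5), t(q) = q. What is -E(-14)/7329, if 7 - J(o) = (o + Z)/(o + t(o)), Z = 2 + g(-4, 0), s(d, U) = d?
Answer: 425/34202 ≈ 0.012426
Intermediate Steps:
g(S, A) = S
Z = -2 (Z = 2 - 4 = -2)
J(o) = 7 - (-2 + o)/(2*o) (J(o) = 7 - (o - 2)/(o + o) = 7 - (-2 + o)/(2*o))
E(k) = k*(13/2 + k⁻²) (E(k) = (13/2 + 1/(k*k))*k = (13/2 + 1/(k²))*k = (13/2 + k⁻²)*k = k*(13/2 + k⁻²))
-E(-14)/7329 = -(1/(-14) + (13/2)*(-14))/7329 = -(-1/14 - 91)*(1/7329) = -1*(-1275/14)*(1/7329) = (1275/14)*(1/7329) = 425/34202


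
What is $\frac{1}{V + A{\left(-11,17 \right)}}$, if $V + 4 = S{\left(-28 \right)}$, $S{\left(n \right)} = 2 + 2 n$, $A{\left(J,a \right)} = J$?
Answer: $- \frac{1}{69} \approx -0.014493$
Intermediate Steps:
$V = -58$ ($V = -4 + \left(2 + 2 \left(-28\right)\right) = -4 + \left(2 - 56\right) = -4 - 54 = -58$)
$\frac{1}{V + A{\left(-11,17 \right)}} = \frac{1}{-58 - 11} = \frac{1}{-69} = - \frac{1}{69}$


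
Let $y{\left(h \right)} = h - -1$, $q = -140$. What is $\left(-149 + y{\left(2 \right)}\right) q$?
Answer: $20440$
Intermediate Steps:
$y{\left(h \right)} = 1 + h$ ($y{\left(h \right)} = h + 1 = 1 + h$)
$\left(-149 + y{\left(2 \right)}\right) q = \left(-149 + \left(1 + 2\right)\right) \left(-140\right) = \left(-149 + 3\right) \left(-140\right) = \left(-146\right) \left(-140\right) = 20440$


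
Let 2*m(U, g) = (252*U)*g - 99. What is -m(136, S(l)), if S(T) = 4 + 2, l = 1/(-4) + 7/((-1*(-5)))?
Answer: -205533/2 ≈ -1.0277e+5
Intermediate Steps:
l = 23/20 (l = 1*(-¼) + 7/5 = -¼ + 7*(⅕) = -¼ + 7/5 = 23/20 ≈ 1.1500)
S(T) = 6
m(U, g) = -99/2 + 126*U*g (m(U, g) = ((252*U)*g - 99)/2 = (252*U*g - 99)/2 = (-99 + 252*U*g)/2 = -99/2 + 126*U*g)
-m(136, S(l)) = -(-99/2 + 126*136*6) = -(-99/2 + 102816) = -1*205533/2 = -205533/2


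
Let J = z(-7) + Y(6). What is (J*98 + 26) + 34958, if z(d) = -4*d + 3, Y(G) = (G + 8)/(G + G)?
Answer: 114409/3 ≈ 38136.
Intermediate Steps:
Y(G) = (8 + G)/(2*G) (Y(G) = (8 + G)/((2*G)) = (8 + G)*(1/(2*G)) = (8 + G)/(2*G))
z(d) = 3 - 4*d
J = 193/6 (J = (3 - 4*(-7)) + (1/2)*(8 + 6)/6 = (3 + 28) + (1/2)*(1/6)*14 = 31 + 7/6 = 193/6 ≈ 32.167)
(J*98 + 26) + 34958 = ((193/6)*98 + 26) + 34958 = (9457/3 + 26) + 34958 = 9535/3 + 34958 = 114409/3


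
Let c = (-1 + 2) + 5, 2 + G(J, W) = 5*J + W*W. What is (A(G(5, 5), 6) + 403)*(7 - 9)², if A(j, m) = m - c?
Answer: 1612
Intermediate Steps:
G(J, W) = -2 + W² + 5*J (G(J, W) = -2 + (5*J + W*W) = -2 + (5*J + W²) = -2 + (W² + 5*J) = -2 + W² + 5*J)
c = 6 (c = 1 + 5 = 6)
A(j, m) = -6 + m (A(j, m) = m - 1*6 = m - 6 = -6 + m)
(A(G(5, 5), 6) + 403)*(7 - 9)² = ((-6 + 6) + 403)*(7 - 9)² = (0 + 403)*(-2)² = 403*4 = 1612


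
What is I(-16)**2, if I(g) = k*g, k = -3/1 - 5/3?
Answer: 50176/9 ≈ 5575.1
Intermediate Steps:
k = -14/3 (k = -3*1 - 5*1/3 = -3 - 5/3 = -14/3 ≈ -4.6667)
I(g) = -14*g/3
I(-16)**2 = (-14/3*(-16))**2 = (224/3)**2 = 50176/9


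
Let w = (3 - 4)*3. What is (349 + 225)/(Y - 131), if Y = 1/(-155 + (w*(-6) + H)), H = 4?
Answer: -38171/8712 ≈ -4.3814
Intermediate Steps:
w = -3 (w = -1*3 = -3)
Y = -1/133 (Y = 1/(-155 + (-3*(-6) + 4)) = 1/(-155 + (18 + 4)) = 1/(-155 + 22) = 1/(-133) = -1/133 ≈ -0.0075188)
(349 + 225)/(Y - 131) = (349 + 225)/(-1/133 - 131) = 574/(-17424/133) = 574*(-133/17424) = -38171/8712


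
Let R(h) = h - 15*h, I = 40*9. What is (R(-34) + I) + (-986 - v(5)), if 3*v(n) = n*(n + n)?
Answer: -500/3 ≈ -166.67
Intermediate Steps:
v(n) = 2*n²/3 (v(n) = (n*(n + n))/3 = (n*(2*n))/3 = (2*n²)/3 = 2*n²/3)
I = 360
R(h) = -14*h (R(h) = h - 15*h = -14*h)
(R(-34) + I) + (-986 - v(5)) = (-14*(-34) + 360) + (-986 - 2*5²/3) = (476 + 360) + (-986 - 2*25/3) = 836 + (-986 - 1*50/3) = 836 + (-986 - 50/3) = 836 - 3008/3 = -500/3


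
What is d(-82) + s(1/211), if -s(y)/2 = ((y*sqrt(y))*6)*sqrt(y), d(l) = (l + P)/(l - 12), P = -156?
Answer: 5297435/2092487 ≈ 2.5316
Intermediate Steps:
d(l) = (-156 + l)/(-12 + l) (d(l) = (l - 156)/(l - 12) = (-156 + l)/(-12 + l))
s(y) = -12*y**2 (s(y) = -2*(y*sqrt(y))*6*sqrt(y) = -2*y**(3/2)*6*sqrt(y) = -2*6*y**(3/2)*sqrt(y) = -12*y**2)
d(-82) + s(1/211) = (-156 - 82)/(-12 - 82) - 12*(1/211)**2 = -238/(-94) - 12*(1/211)**2 = -1/94*(-238) - 12*1/44521 = 119/47 - 12/44521 = 5297435/2092487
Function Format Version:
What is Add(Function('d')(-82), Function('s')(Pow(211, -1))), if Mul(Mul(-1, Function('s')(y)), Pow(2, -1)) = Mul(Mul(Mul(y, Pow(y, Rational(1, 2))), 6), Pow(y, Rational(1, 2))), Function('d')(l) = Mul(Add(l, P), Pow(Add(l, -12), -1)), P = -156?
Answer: Rational(5297435, 2092487) ≈ 2.5316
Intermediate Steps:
Function('d')(l) = Mul(Pow(Add(-12, l), -1), Add(-156, l)) (Function('d')(l) = Mul(Add(l, -156), Pow(Add(l, -12), -1)) = Mul(Add(-156, l), Pow(Add(-12, l), -1)) = Mul(Pow(Add(-12, l), -1), Add(-156, l)))
Function('s')(y) = Mul(-12, Pow(y, 2)) (Function('s')(y) = Mul(-2, Mul(Mul(Mul(y, Pow(y, Rational(1, 2))), 6), Pow(y, Rational(1, 2)))) = Mul(-2, Mul(Mul(Pow(y, Rational(3, 2)), 6), Pow(y, Rational(1, 2)))) = Mul(-2, Mul(Mul(6, Pow(y, Rational(3, 2))), Pow(y, Rational(1, 2)))) = Mul(-2, Mul(6, Pow(y, 2))) = Mul(-12, Pow(y, 2)))
Add(Function('d')(-82), Function('s')(Pow(211, -1))) = Add(Mul(Pow(Add(-12, -82), -1), Add(-156, -82)), Mul(-12, Pow(Pow(211, -1), 2))) = Add(Mul(Pow(-94, -1), -238), Mul(-12, Pow(Rational(1, 211), 2))) = Add(Mul(Rational(-1, 94), -238), Mul(-12, Rational(1, 44521))) = Add(Rational(119, 47), Rational(-12, 44521)) = Rational(5297435, 2092487)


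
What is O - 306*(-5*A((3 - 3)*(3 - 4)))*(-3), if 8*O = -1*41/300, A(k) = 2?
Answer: -22032041/2400 ≈ -9180.0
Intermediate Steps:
O = -41/2400 (O = (-1*41/300)/8 = (-41*1/300)/8 = (1/8)*(-41/300) = -41/2400 ≈ -0.017083)
O - 306*(-5*A((3 - 3)*(3 - 4)))*(-3) = -41/2400 - 306*(-5*2)*(-3) = -41/2400 - (-3060)*(-3) = -41/2400 - 306*30 = -41/2400 - 9180 = -22032041/2400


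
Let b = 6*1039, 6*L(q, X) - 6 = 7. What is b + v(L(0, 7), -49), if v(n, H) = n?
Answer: 37417/6 ≈ 6236.2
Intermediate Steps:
L(q, X) = 13/6 (L(q, X) = 1 + (⅙)*7 = 1 + 7/6 = 13/6)
b = 6234
b + v(L(0, 7), -49) = 6234 + 13/6 = 37417/6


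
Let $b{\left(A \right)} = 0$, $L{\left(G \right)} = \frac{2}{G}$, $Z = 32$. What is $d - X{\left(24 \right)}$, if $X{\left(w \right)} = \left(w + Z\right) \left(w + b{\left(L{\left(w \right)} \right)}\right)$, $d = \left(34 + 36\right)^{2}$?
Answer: $3556$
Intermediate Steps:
$d = 4900$ ($d = 70^{2} = 4900$)
$X{\left(w \right)} = w \left(32 + w\right)$ ($X{\left(w \right)} = \left(w + 32\right) \left(w + 0\right) = \left(32 + w\right) w = w \left(32 + w\right)$)
$d - X{\left(24 \right)} = 4900 - 24 \left(32 + 24\right) = 4900 - 24 \cdot 56 = 4900 - 1344 = 3556$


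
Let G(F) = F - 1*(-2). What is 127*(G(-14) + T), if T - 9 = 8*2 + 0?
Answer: 1651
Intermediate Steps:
T = 25 (T = 9 + (8*2 + 0) = 9 + (16 + 0) = 9 + 16 = 25)
G(F) = 2 + F (G(F) = F + 2 = 2 + F)
127*(G(-14) + T) = 127*((2 - 14) + 25) = 127*(-12 + 25) = 127*13 = 1651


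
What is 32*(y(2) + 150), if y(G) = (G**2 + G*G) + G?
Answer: 5120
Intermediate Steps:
y(G) = G + 2*G**2 (y(G) = (G**2 + G**2) + G = 2*G**2 + G = G + 2*G**2)
32*(y(2) + 150) = 32*(2*(1 + 2*2) + 150) = 32*(2*(1 + 4) + 150) = 32*(2*5 + 150) = 32*(10 + 150) = 32*160 = 5120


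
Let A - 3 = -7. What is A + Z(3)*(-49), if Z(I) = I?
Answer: -151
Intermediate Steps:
A = -4 (A = 3 - 7 = -4)
A + Z(3)*(-49) = -4 + 3*(-49) = -4 - 147 = -151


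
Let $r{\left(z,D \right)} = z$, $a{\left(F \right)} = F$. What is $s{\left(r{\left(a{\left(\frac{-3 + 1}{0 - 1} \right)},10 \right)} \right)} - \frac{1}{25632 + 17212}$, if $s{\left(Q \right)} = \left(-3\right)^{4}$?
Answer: $\frac{3470363}{42844} \approx 81.0$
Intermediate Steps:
$s{\left(Q \right)} = 81$
$s{\left(r{\left(a{\left(\frac{-3 + 1}{0 - 1} \right)},10 \right)} \right)} - \frac{1}{25632 + 17212} = 81 - \frac{1}{25632 + 17212} = 81 - \frac{1}{42844} = \frac{3470363}{42844}$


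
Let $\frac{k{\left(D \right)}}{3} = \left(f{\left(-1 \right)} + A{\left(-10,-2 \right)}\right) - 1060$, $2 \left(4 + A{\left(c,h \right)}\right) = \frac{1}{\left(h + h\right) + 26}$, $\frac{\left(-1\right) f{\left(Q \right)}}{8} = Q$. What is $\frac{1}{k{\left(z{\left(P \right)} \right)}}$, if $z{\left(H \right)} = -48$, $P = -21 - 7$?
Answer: $- \frac{44}{139389} \approx -0.00031566$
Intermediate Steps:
$f{\left(Q \right)} = - 8 Q$
$A{\left(c,h \right)} = -4 + \frac{1}{2 \left(26 + 2 h\right)}$ ($A{\left(c,h \right)} = -4 + \frac{1}{2 \left(\left(h + h\right) + 26\right)} = -4 + \frac{1}{2 \left(2 h + 26\right)} = -4 + \frac{1}{2 \left(26 + 2 h\right)}$)
$P = -28$
$k{\left(D \right)} = - \frac{139389}{44}$ ($k{\left(D \right)} = 3 \left(\left(\left(-8\right) \left(-1\right) + \frac{-207 - -32}{4 \left(13 - 2\right)}\right) - 1060\right) = 3 \left(\left(8 + \frac{-207 + 32}{4 \cdot 11}\right) - 1060\right) = 3 \left(\left(8 + \frac{1}{4} \cdot \frac{1}{11} \left(-175\right)\right) - 1060\right) = 3 \left(\left(8 - \frac{175}{44}\right) - 1060\right) = 3 \left(\frac{177}{44} - 1060\right) = 3 \left(- \frac{46463}{44}\right) = - \frac{139389}{44}$)
$\frac{1}{k{\left(z{\left(P \right)} \right)}} = \frac{1}{- \frac{139389}{44}} = - \frac{44}{139389}$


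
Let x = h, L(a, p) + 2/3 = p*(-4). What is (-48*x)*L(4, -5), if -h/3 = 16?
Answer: 44544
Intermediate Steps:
L(a, p) = -⅔ - 4*p (L(a, p) = -⅔ + p*(-4) = -⅔ - 4*p)
h = -48 (h = -3*16 = -48)
x = -48
(-48*x)*L(4, -5) = (-48*(-48))*(-⅔ - 4*(-5)) = 2304*(-⅔ + 20) = 2304*(58/3) = 44544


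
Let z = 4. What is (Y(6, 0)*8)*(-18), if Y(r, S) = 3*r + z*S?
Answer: -2592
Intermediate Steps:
Y(r, S) = 3*r + 4*S
(Y(6, 0)*8)*(-18) = ((3*6 + 4*0)*8)*(-18) = ((18 + 0)*8)*(-18) = (18*8)*(-18) = 144*(-18) = -2592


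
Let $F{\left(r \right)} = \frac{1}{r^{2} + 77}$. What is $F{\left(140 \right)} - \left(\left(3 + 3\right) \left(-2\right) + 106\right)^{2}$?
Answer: $- \frac{173865971}{19677} \approx -8836.0$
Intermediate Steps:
$F{\left(r \right)} = \frac{1}{77 + r^{2}}$
$F{\left(140 \right)} - \left(\left(3 + 3\right) \left(-2\right) + 106\right)^{2} = \frac{1}{77 + 140^{2}} - \left(\left(3 + 3\right) \left(-2\right) + 106\right)^{2} = \frac{1}{77 + 19600} - \left(6 \left(-2\right) + 106\right)^{2} = \frac{1}{19677} - \left(-12 + 106\right)^{2} = \frac{1}{19677} - 94^{2} = \frac{1}{19677} - 8836 = - \frac{173865971}{19677}$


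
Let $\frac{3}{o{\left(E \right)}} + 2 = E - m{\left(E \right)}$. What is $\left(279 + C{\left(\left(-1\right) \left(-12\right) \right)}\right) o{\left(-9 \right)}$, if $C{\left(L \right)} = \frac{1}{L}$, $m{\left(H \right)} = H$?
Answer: $- \frac{3349}{8} \approx -418.63$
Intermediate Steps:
$o{\left(E \right)} = - \frac{3}{2}$ ($o{\left(E \right)} = \frac{3}{-2 + \left(E - E\right)} = \frac{3}{-2 + 0} = \frac{3}{-2} = 3 \left(- \frac{1}{2}\right) = - \frac{3}{2}$)
$\left(279 + C{\left(\left(-1\right) \left(-12\right) \right)}\right) o{\left(-9 \right)} = \left(279 + \frac{1}{\left(-1\right) \left(-12\right)}\right) \left(- \frac{3}{2}\right) = \left(279 + \frac{1}{12}\right) \left(- \frac{3}{2}\right) = \frac{3349}{12} \left(- \frac{3}{2}\right) = - \frac{3349}{8}$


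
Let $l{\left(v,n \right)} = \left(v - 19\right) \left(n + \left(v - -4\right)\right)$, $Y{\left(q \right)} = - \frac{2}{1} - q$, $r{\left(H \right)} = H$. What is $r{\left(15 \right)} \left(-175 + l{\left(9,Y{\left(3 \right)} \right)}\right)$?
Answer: $-3825$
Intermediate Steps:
$Y{\left(q \right)} = -2 - q$ ($Y{\left(q \right)} = \left(-2\right) 1 - q = -2 - q$)
$l{\left(v,n \right)} = \left(-19 + v\right) \left(4 + n + v\right)$ ($l{\left(v,n \right)} = \left(-19 + v\right) \left(n + \left(v + 4\right)\right) = \left(-19 + v\right) \left(n + \left(4 + v\right)\right) = \left(-19 + v\right) \left(4 + n + v\right)$)
$r{\left(15 \right)} \left(-175 + l{\left(9,Y{\left(3 \right)} \right)}\right) = 15 \left(-175 - \left(211 - 81 + 19 \left(-2 - 3\right) - \left(-2 - 3\right) 9\right)\right) = 15 \left(-175 - \left(130 + 19 \left(-2 - 3\right) - \left(-2 - 3\right) 9\right)\right) = 15 \left(-175 - 80\right) = 15 \left(-255\right) = -3825$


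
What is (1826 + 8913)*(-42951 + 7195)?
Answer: -383983684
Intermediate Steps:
(1826 + 8913)*(-42951 + 7195) = 10739*(-35756) = -383983684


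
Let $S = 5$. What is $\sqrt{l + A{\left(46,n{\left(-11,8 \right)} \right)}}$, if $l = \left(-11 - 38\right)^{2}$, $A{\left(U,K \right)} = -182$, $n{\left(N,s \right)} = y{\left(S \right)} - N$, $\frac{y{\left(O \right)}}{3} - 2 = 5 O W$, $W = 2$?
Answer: $\sqrt{2219} \approx 47.106$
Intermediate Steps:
$y{\left(O \right)} = 6 + 30 O$ ($y{\left(O \right)} = 6 + 3 \cdot 5 O 2 = 6 + 3 \cdot 10 O = 6 + 30 O$)
$n{\left(N,s \right)} = 156 - N$ ($n{\left(N,s \right)} = \left(6 + 30 \cdot 5\right) - N = \left(6 + 150\right) - N = 156 - N$)
$l = 2401$ ($l = \left(-49\right)^{2} = 2401$)
$\sqrt{l + A{\left(46,n{\left(-11,8 \right)} \right)}} = \sqrt{2401 - 182} = \sqrt{2219}$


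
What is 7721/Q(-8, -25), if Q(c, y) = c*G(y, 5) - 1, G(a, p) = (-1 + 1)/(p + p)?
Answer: -7721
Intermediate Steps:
G(a, p) = 0 (G(a, p) = 0/((2*p)) = 0*(1/(2*p)) = 0)
Q(c, y) = -1 (Q(c, y) = c*0 - 1 = 0 - 1 = -1)
7721/Q(-8, -25) = 7721/(-1) = 7721*(-1) = -7721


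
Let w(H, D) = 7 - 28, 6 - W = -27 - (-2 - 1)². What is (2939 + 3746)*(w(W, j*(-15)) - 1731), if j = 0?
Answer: -11712120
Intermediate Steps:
W = 42 (W = 6 - (-27 - (-2 - 1)²) = 6 - (-27 - 1*(-3)²) = 6 - (-27 - 1*9) = 6 - (-27 - 9) = 6 - 1*(-36) = 6 + 36 = 42)
w(H, D) = -21
(2939 + 3746)*(w(W, j*(-15)) - 1731) = (2939 + 3746)*(-21 - 1731) = 6685*(-1752) = -11712120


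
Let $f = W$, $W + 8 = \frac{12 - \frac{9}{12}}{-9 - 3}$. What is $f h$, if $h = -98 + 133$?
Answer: $- \frac{5005}{16} \approx -312.81$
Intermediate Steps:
$W = - \frac{143}{16}$ ($W = -8 + \frac{12 - \frac{9}{12}}{-9 - 3} = -8 + \frac{12 - \frac{3}{4}}{-12} = -8 + \left(12 - \frac{3}{4}\right) \left(- \frac{1}{12}\right) = -8 + \frac{45}{4} \left(- \frac{1}{12}\right) = -8 - \frac{15}{16} = - \frac{143}{16} \approx -8.9375$)
$f = - \frac{143}{16} \approx -8.9375$
$h = 35$
$f h = \left(- \frac{143}{16}\right) 35 = - \frac{5005}{16}$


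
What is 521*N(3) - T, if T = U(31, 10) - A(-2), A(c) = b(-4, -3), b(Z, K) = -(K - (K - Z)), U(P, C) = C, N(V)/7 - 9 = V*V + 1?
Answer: 69287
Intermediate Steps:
N(V) = 70 + 7*V² (N(V) = 63 + 7*(V*V + 1) = 63 + 7*(V² + 1) = 63 + 7*(1 + V²) = 63 + (7 + 7*V²) = 70 + 7*V²)
b(Z, K) = -Z (b(Z, K) = -(K + (Z - K)) = -Z)
A(c) = 4 (A(c) = -1*(-4) = 4)
T = 6 (T = 10 - 1*4 = 10 - 4 = 6)
521*N(3) - T = 521*(70 + 7*3²) - 1*6 = 521*(70 + 7*9) - 6 = 521*(70 + 63) - 6 = 521*133 - 6 = 69293 - 6 = 69287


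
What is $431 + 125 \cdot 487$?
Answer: $61306$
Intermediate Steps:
$431 + 125 \cdot 487 = 431 + 60875 = 61306$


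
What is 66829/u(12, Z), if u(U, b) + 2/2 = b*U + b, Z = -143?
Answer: -66829/1860 ≈ -35.930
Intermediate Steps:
u(U, b) = -1 + b + U*b (u(U, b) = -1 + (b*U + b) = -1 + (U*b + b) = -1 + (b + U*b) = -1 + b + U*b)
66829/u(12, Z) = 66829/(-1 - 143 + 12*(-143)) = 66829/(-1 - 143 - 1716) = 66829/(-1860) = 66829*(-1/1860) = -66829/1860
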